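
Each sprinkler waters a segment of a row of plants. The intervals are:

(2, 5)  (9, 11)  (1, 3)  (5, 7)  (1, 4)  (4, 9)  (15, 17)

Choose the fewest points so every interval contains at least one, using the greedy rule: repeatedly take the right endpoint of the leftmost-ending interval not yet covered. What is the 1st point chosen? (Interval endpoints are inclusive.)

Sort by right endpoint; whenever an interval is uncovered, place a point at its right end.
Sorted: [1,3] [1,4] [2,5] [5,7] [4,9] [9,11] [15,17]
{[1,3],[1,4],[2,5]} hit by 3; {[5,7],[4,9]} hit by 7; {[9,11]} hit by 11; {[15,17]} hit by 17.
Points: 3, 7, 11, 17 (4 total).

3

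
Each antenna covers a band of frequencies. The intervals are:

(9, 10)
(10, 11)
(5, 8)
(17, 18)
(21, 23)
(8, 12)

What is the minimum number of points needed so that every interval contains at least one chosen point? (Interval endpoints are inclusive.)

Process intervals by earliest right end; each time one isn't hit yet, stab at its right endpoint.
Sorted: [5,8] [9,10] [10,11] [8,12] [17,18] [21,23]
{[5,8]} hit by 8; {[9,10],[10,11],[8,12]} hit by 10; {[17,18]} hit by 18; {[21,23]} hit by 23.
Points: 8, 10, 18, 23 (4 total).

4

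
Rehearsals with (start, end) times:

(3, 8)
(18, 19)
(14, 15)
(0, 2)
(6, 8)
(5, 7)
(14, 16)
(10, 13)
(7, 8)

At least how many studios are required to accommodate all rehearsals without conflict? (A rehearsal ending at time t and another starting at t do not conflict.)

3

The answer is the maximum number of intervals overlapping at any instant.
Events (time:±→running): 0:+→1 2:-→0 3:+→1 5:+→2 6:+→3 … peak 3.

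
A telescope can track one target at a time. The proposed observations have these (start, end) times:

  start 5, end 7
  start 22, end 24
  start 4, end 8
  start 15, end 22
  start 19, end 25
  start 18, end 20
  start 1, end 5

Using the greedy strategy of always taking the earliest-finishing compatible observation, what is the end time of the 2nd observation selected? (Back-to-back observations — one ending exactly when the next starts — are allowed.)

7

Sort by end time and greedily take each interval whose start is ≥ the last chosen end.
Sorted by end: (1,5)  (5,7)  (4,8)  (18,20)  (15,22)  (22,24)  (19,25)
take (1,5); take (5,7); skip (4,8); take (18,20); take (22,24).
Selected: (1,5) (5,7) (18,20) (22,24)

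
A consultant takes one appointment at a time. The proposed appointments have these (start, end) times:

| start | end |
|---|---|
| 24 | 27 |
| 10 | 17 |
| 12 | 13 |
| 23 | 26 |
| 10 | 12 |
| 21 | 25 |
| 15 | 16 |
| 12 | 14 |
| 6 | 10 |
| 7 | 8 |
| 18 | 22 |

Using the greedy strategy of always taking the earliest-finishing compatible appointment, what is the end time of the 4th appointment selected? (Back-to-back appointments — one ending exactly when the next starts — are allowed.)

Sorted by end: (7,8)  (6,10)  (10,12)  (12,13)  (12,14)  (15,16)  (10,17)  (18,22)  (21,25)  (23,26)  (24,27)
take (7,8); take (10,12); take (12,13); skip (12,14); take (15,16); skip (10,17); take (18,22); take (23,26); skip (24,27).
Selected: (7,8) (10,12) (12,13) (15,16) (18,22) (23,26)

16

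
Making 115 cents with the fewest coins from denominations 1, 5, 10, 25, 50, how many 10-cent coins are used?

115 − 2×50→15 − 1×10→5 − 1×5→0
Count of 10: 1

1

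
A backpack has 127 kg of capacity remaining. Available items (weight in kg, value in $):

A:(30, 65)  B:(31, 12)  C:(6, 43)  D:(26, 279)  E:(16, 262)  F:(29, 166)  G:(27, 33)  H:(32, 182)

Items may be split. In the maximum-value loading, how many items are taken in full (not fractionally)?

Sort by value per unit weight and fill in that order.
Order: E (262/16=16.38) > D (279/26=10.73) > C (43/6=7.17) > F (166/29=5.72) > H (182/32=5.69) > A (65/30=2.17) > G (33/27=1.22) > B (12/31=0.39)
Fill: take E (16 @ 262) → take D (26 @ 279) → take C (6 @ 43) → take F (29 @ 166) → take H (32 @ 182) → take 18/30 of A → 39.00; 127/127 used.
5 item(s) taken whole; one partial (take 18/30 of A).

5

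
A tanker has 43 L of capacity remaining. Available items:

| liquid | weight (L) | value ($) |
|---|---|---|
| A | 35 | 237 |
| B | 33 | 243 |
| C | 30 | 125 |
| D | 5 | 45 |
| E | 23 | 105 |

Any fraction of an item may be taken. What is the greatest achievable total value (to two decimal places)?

Greedy by value/weight ratio, highest first.
Ratios (sorted): D 9.00, B 7.36, A 6.77, E 4.57, C 4.17
take D (5 @ 45); take B (33 @ 243); take 5/35 of A → 33.86. Capacity used 43/43.
Total value = 321.86

321.86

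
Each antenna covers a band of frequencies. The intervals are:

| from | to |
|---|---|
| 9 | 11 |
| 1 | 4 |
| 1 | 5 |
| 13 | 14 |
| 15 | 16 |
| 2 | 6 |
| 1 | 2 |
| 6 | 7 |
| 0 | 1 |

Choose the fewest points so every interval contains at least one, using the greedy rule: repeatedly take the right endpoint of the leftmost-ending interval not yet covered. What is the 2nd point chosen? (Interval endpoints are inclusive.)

6

Sort by right endpoint; whenever an interval is uncovered, place a point at its right end.
Sorted: [0,1] [1,2] [1,4] [1,5] [2,6] [6,7] [9,11] [13,14] [15,16]
{[0,1],[1,2],[1,4],[1,5]} hit by 1; {[2,6],[6,7]} hit by 6; {[9,11]} hit by 11; {[13,14]} hit by 14; {[15,16]} hit by 16.
Points: 1, 6, 11, 14, 16 (5 total).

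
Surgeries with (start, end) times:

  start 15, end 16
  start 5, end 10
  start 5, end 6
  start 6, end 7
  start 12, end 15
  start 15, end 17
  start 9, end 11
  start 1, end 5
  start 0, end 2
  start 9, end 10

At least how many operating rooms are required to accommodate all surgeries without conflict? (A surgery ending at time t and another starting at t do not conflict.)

Events (time:±→running): 0:+→1 1:+→2 2:-→1 5:-→0 5:+→1 5:+→2 6:-→1 6:+→2 7:-→1 9:+→2 9:+→3 … peak 3.

3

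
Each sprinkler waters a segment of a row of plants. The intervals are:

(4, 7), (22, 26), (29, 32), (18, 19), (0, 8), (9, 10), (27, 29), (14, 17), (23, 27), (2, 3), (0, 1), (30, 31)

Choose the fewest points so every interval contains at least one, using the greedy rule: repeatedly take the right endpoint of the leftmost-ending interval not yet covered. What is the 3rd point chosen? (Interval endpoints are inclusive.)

7

Sorted: [0,1] [2,3] [4,7] [0,8] [9,10] [14,17] [18,19] [22,26] [23,27] [27,29] [30,31] [29,32]
{[0,1]} hit by 1; {[2,3]} hit by 3; {[4,7],[0,8]} hit by 7; {[9,10]} hit by 10; {[14,17]} hit by 17; {[18,19]} hit by 19; {[22,26],[23,27]} hit by 26; {[27,29]} hit by 29; {[30,31],[29,32]} hit by 31.
Points: 1, 3, 7, 10, 17, 19, 26, 29, 31 (9 total).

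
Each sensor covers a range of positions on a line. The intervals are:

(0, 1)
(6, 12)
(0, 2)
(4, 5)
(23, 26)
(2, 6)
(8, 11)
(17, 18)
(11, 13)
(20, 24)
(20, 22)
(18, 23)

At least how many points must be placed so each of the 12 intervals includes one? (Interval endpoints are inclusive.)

6

Sort by right endpoint; whenever an interval is uncovered, place a point at its right end.
By right end: [0,1]  [0,2]  [4,5]  [2,6]  [8,11]  [6,12]  [11,13]  [17,18]  [20,22]  [18,23]  [20,24]  [23,26]
[0,1] uncovered → point at 1; [4,5] uncovered → point at 5; [8,11] uncovered → point at 11; [17,18] uncovered → point at 18; [20,22] uncovered → point at 22; [23,26] uncovered → point at 26.
Points: 1, 5, 11, 18, 22, 26 (6 total).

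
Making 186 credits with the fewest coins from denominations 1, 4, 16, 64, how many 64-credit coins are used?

Use the largest denomination that fits, subtract, and repeat.
186 = 2×64 + 3×16 + 2×4 + 2×1
Count of 64: 2

2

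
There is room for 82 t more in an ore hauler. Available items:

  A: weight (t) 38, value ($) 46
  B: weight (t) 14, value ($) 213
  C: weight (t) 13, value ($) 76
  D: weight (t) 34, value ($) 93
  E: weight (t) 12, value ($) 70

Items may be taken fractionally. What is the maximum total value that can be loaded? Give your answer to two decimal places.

Sort by value per unit weight and fill in that order.
Order: B (213/14=15.21) > C (76/13=5.85) > E (70/12=5.83) > D (93/34=2.74) > A (46/38=1.21)
Fill: take B (14 @ 213) → take C (13 @ 76) → take E (12 @ 70) → take D (34 @ 93) → take 9/38 of A → 10.89; 82/82 used.
Total value = 462.89

462.89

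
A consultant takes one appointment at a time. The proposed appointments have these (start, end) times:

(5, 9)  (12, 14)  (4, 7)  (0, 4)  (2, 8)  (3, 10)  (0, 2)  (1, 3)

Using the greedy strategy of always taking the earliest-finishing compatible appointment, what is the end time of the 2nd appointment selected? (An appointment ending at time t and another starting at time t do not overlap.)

By end time: (0,2), (1,3), (0,4), (4,7), (2,8), (5,9), (3,10), (12,14).
Pick (0,2); next start ≥ 2 → (4,7); next start ≥ 7 → (12,14).
Selected: (0,2) (4,7) (12,14)

7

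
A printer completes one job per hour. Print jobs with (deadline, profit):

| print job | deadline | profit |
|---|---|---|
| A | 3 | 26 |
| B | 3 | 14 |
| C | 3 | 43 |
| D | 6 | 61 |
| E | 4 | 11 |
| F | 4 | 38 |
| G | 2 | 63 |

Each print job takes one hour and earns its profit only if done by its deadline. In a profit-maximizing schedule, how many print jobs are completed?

By profit: G(d2,63), D(d6,61), C(d3,43), F(d4,38), A(d3,26), B(d3,14), E(d4,11)
G→slot 2; D→slot 6; C→slot 3; F→slot 4; A→slot 1; B skipped; E skipped.
5 of 7 scheduled.

5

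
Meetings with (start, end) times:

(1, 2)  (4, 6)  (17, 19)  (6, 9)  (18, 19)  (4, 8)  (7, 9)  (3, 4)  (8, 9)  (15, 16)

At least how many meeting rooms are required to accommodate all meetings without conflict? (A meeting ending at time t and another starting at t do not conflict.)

Count concurrent intervals with a sweep; the peak is the room count.
starts: [1, 3, 4, 4, 6, 7, 8, 15, 17, 18]
ends:   [2, 4, 6, 8, 9, 9, 9, 16, 19, 19]
s1→1 e2→0 s3→1 e4→0 s4→1 s4→2 e6→1 s6→2 s7→3  — peak 3.

3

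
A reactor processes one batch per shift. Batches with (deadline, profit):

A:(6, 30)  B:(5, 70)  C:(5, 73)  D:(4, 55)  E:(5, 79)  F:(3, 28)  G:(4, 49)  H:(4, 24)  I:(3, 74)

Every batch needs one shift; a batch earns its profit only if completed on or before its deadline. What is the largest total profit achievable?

Sort by profit descending; place each in the latest free slot ≤ its deadline.
By profit: E(d5,79), I(d3,74), C(d5,73), B(d5,70), D(d4,55), G(d4,49), A(d6,30), F(d3,28), H(d4,24)
E→slot 5; I→slot 3; C→slot 4; B→slot 2; D→slot 1; G skipped; A→slot 6; F skipped; H skipped.
Profit = 55 + 70 + 74 + 73 + 79 + 30 = 381

381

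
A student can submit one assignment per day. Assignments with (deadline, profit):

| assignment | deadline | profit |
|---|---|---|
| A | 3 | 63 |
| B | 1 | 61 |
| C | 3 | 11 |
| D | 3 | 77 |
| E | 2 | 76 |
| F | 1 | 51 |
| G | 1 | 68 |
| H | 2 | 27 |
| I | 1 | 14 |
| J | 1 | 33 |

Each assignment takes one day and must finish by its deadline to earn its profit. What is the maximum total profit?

Sort by profit descending; place each in the latest free slot ≤ its deadline.
By profit: D(d3,77), E(d2,76), G(d1,68), A(d3,63), B(d1,61), F(d1,51), J(d1,33), H(d2,27), I(d1,14), C(d3,11)
D→slot 3; E→slot 2; G→slot 1; A skipped; B skipped; F skipped; J skipped; H skipped; I skipped; C skipped.
Profit = 68 + 76 + 77 = 221

221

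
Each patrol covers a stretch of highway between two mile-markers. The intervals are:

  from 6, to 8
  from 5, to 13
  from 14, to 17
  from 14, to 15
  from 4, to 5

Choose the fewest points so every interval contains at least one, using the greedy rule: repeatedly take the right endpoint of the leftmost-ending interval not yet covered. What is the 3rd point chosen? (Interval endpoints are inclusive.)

15

By right end: [4,5]  [6,8]  [5,13]  [14,15]  [14,17]
[4,5] uncovered → point at 5; [6,8] uncovered → point at 8; [14,15] uncovered → point at 15.
Points: 5, 8, 15 (3 total).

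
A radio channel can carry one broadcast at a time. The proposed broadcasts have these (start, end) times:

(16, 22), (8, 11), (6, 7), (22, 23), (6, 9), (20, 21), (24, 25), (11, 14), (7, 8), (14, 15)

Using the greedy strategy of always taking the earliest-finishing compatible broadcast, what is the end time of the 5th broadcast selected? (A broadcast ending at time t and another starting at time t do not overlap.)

By end time: (6,7), (7,8), (6,9), (8,11), (11,14), (14,15), (20,21), (16,22), (22,23), (24,25).
Pick (6,7); next start ≥ 7 → (7,8); next start ≥ 8 → (8,11); next start ≥ 11 → (11,14); next start ≥ 14 → (14,15); next start ≥ 15 → (20,21); next start ≥ 21 → (22,23); next start ≥ 23 → (24,25).
Selected: (6,7) (7,8) (8,11) (11,14) (14,15) (20,21) (22,23) (24,25)

15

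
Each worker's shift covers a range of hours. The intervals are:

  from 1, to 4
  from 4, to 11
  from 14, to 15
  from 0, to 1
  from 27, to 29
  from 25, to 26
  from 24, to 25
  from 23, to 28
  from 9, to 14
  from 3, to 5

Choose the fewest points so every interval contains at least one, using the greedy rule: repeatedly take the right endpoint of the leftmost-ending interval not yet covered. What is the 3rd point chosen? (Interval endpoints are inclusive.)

14

Sorted: [0,1] [1,4] [3,5] [4,11] [9,14] [14,15] [24,25] [25,26] [23,28] [27,29]
{[0,1],[1,4]} hit by 1; {[3,5],[4,11]} hit by 5; {[9,14],[14,15]} hit by 14; {[24,25],[25,26],[23,28]} hit by 25; {[27,29]} hit by 29.
Points: 1, 5, 14, 25, 29 (5 total).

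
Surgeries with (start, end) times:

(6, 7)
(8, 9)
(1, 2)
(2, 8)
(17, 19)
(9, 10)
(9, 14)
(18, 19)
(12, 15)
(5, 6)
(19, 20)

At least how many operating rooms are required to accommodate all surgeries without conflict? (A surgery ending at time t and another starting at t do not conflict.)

starts: [1, 2, 5, 6, 8, 9, 9, 12, 17, 18, 19]
ends:   [2, 6, 7, 8, 9, 10, 14, 15, 19, 19, 20]
s1→1 e2→0 s2→1 s5→2  — peak 2.

2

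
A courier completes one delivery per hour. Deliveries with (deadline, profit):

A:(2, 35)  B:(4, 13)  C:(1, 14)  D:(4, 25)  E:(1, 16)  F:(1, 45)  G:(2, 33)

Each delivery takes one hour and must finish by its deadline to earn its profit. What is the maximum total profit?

By profit: F(d1,45), A(d2,35), G(d2,33), D(d4,25), E(d1,16), C(d1,14), B(d4,13)
F→slot 1; A→slot 2; G skipped; D→slot 4; E skipped; C skipped; B→slot 3.
Profit = 45 + 35 + 13 + 25 = 118

118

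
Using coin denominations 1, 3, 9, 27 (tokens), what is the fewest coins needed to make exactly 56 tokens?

4

Use the largest denomination that fits, subtract, and repeat.
56 − 2×27→2 − 2×1→0
Total coins = 2 + 2 = 4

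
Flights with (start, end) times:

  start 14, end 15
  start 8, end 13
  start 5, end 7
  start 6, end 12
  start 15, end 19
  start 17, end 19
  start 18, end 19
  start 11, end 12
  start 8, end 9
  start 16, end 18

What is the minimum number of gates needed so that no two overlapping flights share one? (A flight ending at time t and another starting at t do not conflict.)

The answer is the maximum number of intervals overlapping at any instant.
starts: [5, 6, 8, 8, 11, 14, 15, 16, 17, 18]
ends:   [7, 9, 12, 12, 13, 15, 18, 19, 19, 19]
s5→1 s6→2 e7→1 s8→2 s8→3  — peak 3.

3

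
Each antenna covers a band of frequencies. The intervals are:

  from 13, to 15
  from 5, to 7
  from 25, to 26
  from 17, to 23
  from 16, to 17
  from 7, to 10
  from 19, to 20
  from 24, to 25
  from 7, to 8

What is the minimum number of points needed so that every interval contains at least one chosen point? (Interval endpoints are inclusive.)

5

Sort by right endpoint; whenever an interval is uncovered, place a point at its right end.
By right end: [5,7]  [7,8]  [7,10]  [13,15]  [16,17]  [19,20]  [17,23]  [24,25]  [25,26]
[5,7] uncovered → point at 7; [13,15] uncovered → point at 15; [16,17] uncovered → point at 17; [19,20] uncovered → point at 20; [24,25] uncovered → point at 25.
Points: 7, 15, 17, 20, 25 (5 total).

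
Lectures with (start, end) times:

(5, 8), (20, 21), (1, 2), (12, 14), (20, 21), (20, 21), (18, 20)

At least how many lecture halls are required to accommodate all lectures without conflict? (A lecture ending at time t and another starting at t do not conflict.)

3

Count concurrent intervals with a sweep; the peak is the room count.
starts: [1, 5, 12, 18, 20, 20, 20]
ends:   [2, 8, 14, 20, 21, 21, 21]
s1→1 e2→0 s5→1 e8→0 s12→1 e14→0 s18→1 e20→0 s20→1 s20→2 s20→3  — peak 3.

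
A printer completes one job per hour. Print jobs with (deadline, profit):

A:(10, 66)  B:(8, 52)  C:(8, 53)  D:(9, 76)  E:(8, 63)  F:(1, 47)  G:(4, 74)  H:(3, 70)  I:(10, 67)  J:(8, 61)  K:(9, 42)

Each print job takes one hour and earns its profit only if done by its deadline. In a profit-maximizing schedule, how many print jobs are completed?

Take jobs in profit order; each goes to the latest open slot no later than its deadline.
Profit order: D=76 G=74 H=70 I=67 A=66 E=63 J=61 C=53 B=52 F=47 K=42
Assign: D→slot 9, G→slot 4, H→slot 3, I→slot 10, A→slot 8, E→slot 7, J→slot 6, C→slot 5, B→slot 2, F→slot 1, K skipped.
Slots: [1:F] [2:B] [3:H] [4:G] [5:C] [6:J] [7:E] [8:A] [9:D] [10:I]
10 of 11 scheduled.

10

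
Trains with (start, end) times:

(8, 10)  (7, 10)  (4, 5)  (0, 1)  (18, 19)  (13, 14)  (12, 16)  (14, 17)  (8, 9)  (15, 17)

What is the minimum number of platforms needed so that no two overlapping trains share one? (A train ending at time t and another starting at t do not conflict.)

3

Count concurrent intervals with a sweep; the peak is the room count.
Events (time:±→running): 0:+→1 1:-→0 4:+→1 5:-→0 7:+→1 8:+→2 8:+→3 … peak 3.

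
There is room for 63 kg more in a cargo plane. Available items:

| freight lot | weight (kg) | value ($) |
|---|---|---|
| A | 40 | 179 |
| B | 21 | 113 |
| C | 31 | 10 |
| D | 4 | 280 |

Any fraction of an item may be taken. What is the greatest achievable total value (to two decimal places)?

563.05

Greedy by value/weight ratio, highest first.
Order: D (280/4=70.00) > B (113/21=5.38) > A (179/40=4.47) > C (10/31=0.32)
Fill: take D (4 @ 280) → take B (21 @ 113) → take 38/40 of A → 170.05; 63/63 used.
Total value = 563.05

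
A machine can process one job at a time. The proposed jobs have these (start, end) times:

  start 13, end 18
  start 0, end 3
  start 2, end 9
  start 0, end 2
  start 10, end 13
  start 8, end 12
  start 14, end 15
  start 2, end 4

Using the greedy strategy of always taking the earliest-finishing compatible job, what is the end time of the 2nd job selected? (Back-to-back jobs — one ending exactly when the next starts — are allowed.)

4

Order by finish time; keep every interval that doesn't clash with the previous kept one.
Sorted by end: (0,2)  (0,3)  (2,4)  (2,9)  (8,12)  (10,13)  (14,15)  (13,18)
take (0,2); take (2,4); take (8,12); take (14,15); skip (13,18).
Selected: (0,2) (2,4) (8,12) (14,15)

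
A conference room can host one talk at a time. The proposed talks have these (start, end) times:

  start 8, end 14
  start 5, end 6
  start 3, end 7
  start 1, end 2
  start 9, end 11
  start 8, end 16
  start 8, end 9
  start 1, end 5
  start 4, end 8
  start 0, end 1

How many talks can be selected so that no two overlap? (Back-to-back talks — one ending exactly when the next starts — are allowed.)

Order by finish time; keep every interval that doesn't clash with the previous kept one.
Sorted by end: (0,1)  (1,2)  (1,5)  (5,6)  (3,7)  (4,8)  (8,9)  (9,11)  (8,14)  (8,16)
take (0,1); take (1,2); take (5,6); skip (3,7); take (8,9); take (9,11); skip (8,16).
Selected 5 talks.

5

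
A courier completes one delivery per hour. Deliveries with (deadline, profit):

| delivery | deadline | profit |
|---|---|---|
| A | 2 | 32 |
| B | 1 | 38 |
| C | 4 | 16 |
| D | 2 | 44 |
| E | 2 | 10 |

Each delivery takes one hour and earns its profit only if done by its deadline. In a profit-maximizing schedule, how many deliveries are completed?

Sort by profit descending; place each in the latest free slot ≤ its deadline.
Profit order: D=44 B=38 A=32 C=16 E=10
Assign: D→slot 2, B→slot 1, A skipped, C→slot 4, E skipped.
Slots: [1:B] [2:D] [4:C]
3 of 5 scheduled.

3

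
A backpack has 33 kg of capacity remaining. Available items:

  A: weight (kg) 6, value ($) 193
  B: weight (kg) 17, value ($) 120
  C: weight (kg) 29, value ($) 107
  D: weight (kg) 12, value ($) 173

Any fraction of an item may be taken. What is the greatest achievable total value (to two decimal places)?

Ratios (sorted): A 32.17, D 14.42, B 7.06, C 3.69
take A (6 @ 193); take D (12 @ 173); take 15/17 of B → 105.88. Capacity used 33/33.
Total value = 471.88

471.88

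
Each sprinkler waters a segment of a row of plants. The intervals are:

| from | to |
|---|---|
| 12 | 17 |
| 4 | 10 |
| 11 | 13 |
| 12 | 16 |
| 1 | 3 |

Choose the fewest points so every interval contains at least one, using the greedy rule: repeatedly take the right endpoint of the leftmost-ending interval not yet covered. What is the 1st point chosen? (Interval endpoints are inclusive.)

Process intervals by earliest right end; each time one isn't hit yet, stab at its right endpoint.
By right end: [1,3]  [4,10]  [11,13]  [12,16]  [12,17]
[1,3] uncovered → point at 3; [4,10] uncovered → point at 10; [11,13] uncovered → point at 13.
Points: 3, 10, 13 (3 total).

3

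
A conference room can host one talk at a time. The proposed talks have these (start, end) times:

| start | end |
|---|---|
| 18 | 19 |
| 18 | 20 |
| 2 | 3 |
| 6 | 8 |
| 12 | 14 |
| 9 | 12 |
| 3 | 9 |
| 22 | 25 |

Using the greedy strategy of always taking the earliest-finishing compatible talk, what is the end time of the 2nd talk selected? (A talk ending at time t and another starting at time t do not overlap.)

8

Greedy by earliest finish: after sorting by end time, pick each interval compatible with the last pick.
By end time: (2,3), (6,8), (3,9), (9,12), (12,14), (18,19), (18,20), (22,25).
Pick (2,3); next start ≥ 3 → (6,8); next start ≥ 8 → (9,12); next start ≥ 12 → (12,14); next start ≥ 14 → (18,19); next start ≥ 19 → (22,25).
Selected: (2,3) (6,8) (9,12) (12,14) (18,19) (22,25)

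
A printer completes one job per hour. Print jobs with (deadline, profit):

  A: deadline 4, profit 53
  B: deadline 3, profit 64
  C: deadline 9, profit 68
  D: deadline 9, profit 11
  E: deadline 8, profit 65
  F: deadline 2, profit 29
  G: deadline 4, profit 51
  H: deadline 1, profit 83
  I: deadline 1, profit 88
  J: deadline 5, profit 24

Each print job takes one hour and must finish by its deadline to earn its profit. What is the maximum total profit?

424

Sort by profit descending; place each in the latest free slot ≤ its deadline.
Profit order: I=88 H=83 C=68 E=65 B=64 A=53 G=51 F=29 J=24 D=11
Assign: I→slot 1, H skipped, C→slot 9, E→slot 8, B→slot 3, A→slot 4, G→slot 2, F skipped, J→slot 5, D→slot 7.
Slots: [1:I] [2:G] [3:B] [4:A] [5:J] [7:D] [8:E] [9:C]
Profit = 88 + 51 + 64 + 53 + 24 + 11 + 65 + 68 = 424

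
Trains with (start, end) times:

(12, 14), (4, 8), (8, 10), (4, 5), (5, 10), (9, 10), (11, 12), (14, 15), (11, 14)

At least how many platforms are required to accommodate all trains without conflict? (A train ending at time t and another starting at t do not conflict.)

Count concurrent intervals with a sweep; the peak is the room count.
starts: [4, 4, 5, 8, 9, 11, 11, 12, 14]
ends:   [5, 8, 10, 10, 10, 12, 14, 14, 15]
s4→1 s4→2 e5→1 s5→2 e8→1 s8→2 s9→3  — peak 3.

3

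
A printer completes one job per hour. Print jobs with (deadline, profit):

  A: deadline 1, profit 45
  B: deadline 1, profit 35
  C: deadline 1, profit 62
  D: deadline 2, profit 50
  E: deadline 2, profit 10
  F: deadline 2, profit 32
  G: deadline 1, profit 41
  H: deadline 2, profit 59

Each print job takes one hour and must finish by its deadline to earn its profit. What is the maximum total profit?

Sort by profit descending; place each in the latest free slot ≤ its deadline.
By profit: C(d1,62), H(d2,59), D(d2,50), A(d1,45), G(d1,41), B(d1,35), F(d2,32), E(d2,10)
C→slot 1; H→slot 2; D skipped; A skipped; G skipped; B skipped; F skipped; E skipped.
Profit = 62 + 59 = 121

121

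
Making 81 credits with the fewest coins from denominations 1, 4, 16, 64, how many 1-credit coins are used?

Use the largest denomination that fits, subtract, and repeat.
81 − 1×64→17 − 1×16→1 − 1×1→0
Count of 1: 1

1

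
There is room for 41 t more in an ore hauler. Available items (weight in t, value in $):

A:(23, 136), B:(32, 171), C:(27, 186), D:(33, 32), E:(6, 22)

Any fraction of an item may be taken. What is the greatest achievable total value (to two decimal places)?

Greedy by value/weight ratio, highest first.
Order: C (186/27=6.89) > A (136/23=5.91) > B (171/32=5.34) > E (22/6=3.67) > D (32/33=0.97)
Fill: take C (27 @ 186) → take 14/23 of A → 82.78; 41/41 used.
Total value = 268.78

268.78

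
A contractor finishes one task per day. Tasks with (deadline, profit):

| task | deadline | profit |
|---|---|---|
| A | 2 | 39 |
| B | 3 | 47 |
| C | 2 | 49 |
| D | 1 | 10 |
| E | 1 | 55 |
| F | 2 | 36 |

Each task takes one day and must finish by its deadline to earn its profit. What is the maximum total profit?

Take jobs in profit order; each goes to the latest open slot no later than its deadline.
By profit: E(d1,55), C(d2,49), B(d3,47), A(d2,39), F(d2,36), D(d1,10)
E→slot 1; C→slot 2; B→slot 3; A skipped; F skipped; D skipped.
Profit = 55 + 49 + 47 = 151

151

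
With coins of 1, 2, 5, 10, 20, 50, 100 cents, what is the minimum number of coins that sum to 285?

6

Use the largest denomination that fits, subtract, and repeat.
285 = 2×100 + 1×50 + 1×20 + 1×10 + 1×5
Total coins = 2 + 1 + 1 + 1 + 1 = 6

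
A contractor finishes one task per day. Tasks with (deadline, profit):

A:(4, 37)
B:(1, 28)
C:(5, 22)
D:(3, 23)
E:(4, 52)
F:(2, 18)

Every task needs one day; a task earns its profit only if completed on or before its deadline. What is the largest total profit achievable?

Sort by profit descending; place each in the latest free slot ≤ its deadline.
By profit: E(d4,52), A(d4,37), B(d1,28), D(d3,23), C(d5,22), F(d2,18)
E→slot 4; A→slot 3; B→slot 1; D→slot 2; C→slot 5; F skipped.
Profit = 28 + 23 + 37 + 52 + 22 = 162

162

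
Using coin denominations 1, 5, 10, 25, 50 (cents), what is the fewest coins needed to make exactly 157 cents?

6

Use the largest denomination that fits, subtract, and repeat.
157 − 3×50→7 − 1×5→2 − 2×1→0
Total coins = 3 + 1 + 2 = 6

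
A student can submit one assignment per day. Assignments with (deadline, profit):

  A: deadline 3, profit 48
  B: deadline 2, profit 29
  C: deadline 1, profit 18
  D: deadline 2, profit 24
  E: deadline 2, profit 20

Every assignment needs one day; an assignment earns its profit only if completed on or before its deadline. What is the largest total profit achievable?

101

Take jobs in profit order; each goes to the latest open slot no later than its deadline.
By profit: A(d3,48), B(d2,29), D(d2,24), E(d2,20), C(d1,18)
A→slot 3; B→slot 2; D→slot 1; E skipped; C skipped.
Profit = 24 + 29 + 48 = 101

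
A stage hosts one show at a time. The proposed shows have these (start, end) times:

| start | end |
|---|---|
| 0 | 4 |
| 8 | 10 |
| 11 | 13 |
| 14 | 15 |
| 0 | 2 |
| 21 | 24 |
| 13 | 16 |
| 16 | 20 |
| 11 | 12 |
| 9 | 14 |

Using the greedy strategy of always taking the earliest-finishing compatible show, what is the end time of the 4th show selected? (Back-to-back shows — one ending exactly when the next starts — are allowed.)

Sorted by end: (0,2)  (0,4)  (8,10)  (11,12)  (11,13)  (9,14)  (14,15)  (13,16)  (16,20)  (21,24)
take (0,2); take (8,10); take (11,12); take (14,15); take (16,20); take (21,24).
Selected: (0,2) (8,10) (11,12) (14,15) (16,20) (21,24)

15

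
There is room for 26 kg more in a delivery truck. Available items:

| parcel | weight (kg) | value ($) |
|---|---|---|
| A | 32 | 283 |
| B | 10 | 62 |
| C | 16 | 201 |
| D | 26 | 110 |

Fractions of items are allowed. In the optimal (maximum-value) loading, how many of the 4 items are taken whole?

1

Order: C (201/16=12.56) > A (283/32=8.84) > B (62/10=6.20) > D (110/26=4.23)
Fill: take C (16 @ 201) → take 10/32 of A → 88.44; 26/26 used.
1 item(s) taken whole; one partial (take 10/32 of A).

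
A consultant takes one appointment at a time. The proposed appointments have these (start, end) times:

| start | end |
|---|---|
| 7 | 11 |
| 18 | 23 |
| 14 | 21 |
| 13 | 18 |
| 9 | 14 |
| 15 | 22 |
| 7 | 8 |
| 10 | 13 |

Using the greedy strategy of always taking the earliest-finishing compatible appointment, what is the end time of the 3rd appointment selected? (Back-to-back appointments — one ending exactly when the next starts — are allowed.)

Sort by end time and greedily take each interval whose start is ≥ the last chosen end.
Sorted by end: (7,8)  (7,11)  (10,13)  (9,14)  (13,18)  (14,21)  (15,22)  (18,23)
take (7,8); skip (7,11); take (10,13); skip (9,14); take (13,18); skip (14,21); skip (15,22); take (18,23).
Selected: (7,8) (10,13) (13,18) (18,23)

18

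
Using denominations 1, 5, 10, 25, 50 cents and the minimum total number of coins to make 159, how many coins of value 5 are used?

1

Greedy: take as many of the largest coin as possible, then repeat with the remainder.
159 − 3×50→9 − 1×5→4 − 4×1→0
Count of 5: 1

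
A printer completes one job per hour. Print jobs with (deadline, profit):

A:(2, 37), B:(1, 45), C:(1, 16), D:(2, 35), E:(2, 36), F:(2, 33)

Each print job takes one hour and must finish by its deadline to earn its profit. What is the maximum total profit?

82

By profit: B(d1,45), A(d2,37), E(d2,36), D(d2,35), F(d2,33), C(d1,16)
B→slot 1; A→slot 2; E skipped; D skipped; F skipped; C skipped.
Profit = 45 + 37 = 82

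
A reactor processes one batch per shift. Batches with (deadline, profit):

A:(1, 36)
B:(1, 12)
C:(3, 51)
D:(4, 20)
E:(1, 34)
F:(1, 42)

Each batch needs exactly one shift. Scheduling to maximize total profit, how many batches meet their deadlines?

3

Take jobs in profit order; each goes to the latest open slot no later than its deadline.
By profit: C(d3,51), F(d1,42), A(d1,36), E(d1,34), D(d4,20), B(d1,12)
C→slot 3; F→slot 1; A skipped; E skipped; D→slot 4; B skipped.
3 of 6 scheduled.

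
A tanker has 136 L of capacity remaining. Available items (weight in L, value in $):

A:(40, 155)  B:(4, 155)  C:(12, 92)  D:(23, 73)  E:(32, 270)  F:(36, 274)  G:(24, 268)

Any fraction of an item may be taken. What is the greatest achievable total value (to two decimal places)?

Greedy by value/weight ratio, highest first.
Order: B (155/4=38.75) > G (268/24=11.17) > E (270/32=8.44) > C (92/12=7.67) > F (274/36=7.61) > A (155/40=3.88) > D (73/23=3.17)
Fill: take B (4 @ 155) → take G (24 @ 268) → take E (32 @ 270) → take C (12 @ 92) → take F (36 @ 274) → take 28/40 of A → 108.50; 136/136 used.
Total value = 1167.50

1167.50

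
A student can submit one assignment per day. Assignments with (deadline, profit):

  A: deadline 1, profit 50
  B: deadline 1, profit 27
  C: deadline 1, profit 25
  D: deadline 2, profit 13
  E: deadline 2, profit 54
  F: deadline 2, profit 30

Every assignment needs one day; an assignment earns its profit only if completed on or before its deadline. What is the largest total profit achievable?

104

By profit: E(d2,54), A(d1,50), F(d2,30), B(d1,27), C(d1,25), D(d2,13)
E→slot 2; A→slot 1; F skipped; B skipped; C skipped; D skipped.
Profit = 50 + 54 = 104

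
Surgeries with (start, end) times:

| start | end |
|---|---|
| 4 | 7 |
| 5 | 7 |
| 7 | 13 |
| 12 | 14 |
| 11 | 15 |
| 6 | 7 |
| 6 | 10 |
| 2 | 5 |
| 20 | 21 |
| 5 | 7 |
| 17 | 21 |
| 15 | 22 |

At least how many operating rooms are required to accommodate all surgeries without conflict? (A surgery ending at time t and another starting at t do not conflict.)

The answer is the maximum number of intervals overlapping at any instant.
Events (time:±→running): 2:+→1 4:+→2 5:-→1 5:+→2 5:+→3 6:+→4 6:+→5 … peak 5.

5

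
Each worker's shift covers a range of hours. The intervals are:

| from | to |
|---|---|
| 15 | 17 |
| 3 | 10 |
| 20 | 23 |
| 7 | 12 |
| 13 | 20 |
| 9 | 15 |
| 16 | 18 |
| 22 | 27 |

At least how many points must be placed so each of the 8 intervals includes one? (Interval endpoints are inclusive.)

By right end: [3,10]  [7,12]  [9,15]  [15,17]  [16,18]  [13,20]  [20,23]  [22,27]
[3,10] uncovered → point at 10; [15,17] uncovered → point at 17; [20,23] uncovered → point at 23.
Points: 10, 17, 23 (3 total).

3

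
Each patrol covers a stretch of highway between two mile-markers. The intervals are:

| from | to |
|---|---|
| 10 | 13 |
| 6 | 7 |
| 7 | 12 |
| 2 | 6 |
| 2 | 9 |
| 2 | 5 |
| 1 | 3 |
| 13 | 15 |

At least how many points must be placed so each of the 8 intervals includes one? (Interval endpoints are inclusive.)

3

Process intervals by earliest right end; each time one isn't hit yet, stab at its right endpoint.
By right end: [1,3]  [2,5]  [2,6]  [6,7]  [2,9]  [7,12]  [10,13]  [13,15]
[1,3] uncovered → point at 3; [6,7] uncovered → point at 7; [10,13] uncovered → point at 13.
Points: 3, 7, 13 (3 total).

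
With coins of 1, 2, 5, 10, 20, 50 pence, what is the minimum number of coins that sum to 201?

201 − 4×50→1 − 1×1→0
Total coins = 4 + 1 = 5

5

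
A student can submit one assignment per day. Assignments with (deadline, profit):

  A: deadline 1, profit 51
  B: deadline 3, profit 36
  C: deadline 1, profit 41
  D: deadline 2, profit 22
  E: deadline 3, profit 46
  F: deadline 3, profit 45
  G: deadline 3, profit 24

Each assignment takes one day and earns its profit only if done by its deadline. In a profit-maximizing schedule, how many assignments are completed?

Sort by profit descending; place each in the latest free slot ≤ its deadline.
Profit order: A=51 E=46 F=45 C=41 B=36 G=24 D=22
Assign: A→slot 1, E→slot 3, F→slot 2, C skipped, B skipped, G skipped, D skipped.
Slots: [1:A] [2:F] [3:E]
3 of 7 scheduled.

3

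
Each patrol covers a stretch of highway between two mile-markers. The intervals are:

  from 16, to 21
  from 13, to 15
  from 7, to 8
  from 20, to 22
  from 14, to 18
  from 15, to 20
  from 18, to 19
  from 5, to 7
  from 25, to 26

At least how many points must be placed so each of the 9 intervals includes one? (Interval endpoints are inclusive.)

5

Sort by right endpoint; whenever an interval is uncovered, place a point at its right end.
Sorted: [5,7] [7,8] [13,15] [14,18] [18,19] [15,20] [16,21] [20,22] [25,26]
{[5,7],[7,8]} hit by 7; {[13,15],[14,18]} hit by 15; {[18,19],[15,20],[16,21]} hit by 19; {[20,22]} hit by 22; {[25,26]} hit by 26.
Points: 7, 15, 19, 22, 26 (5 total).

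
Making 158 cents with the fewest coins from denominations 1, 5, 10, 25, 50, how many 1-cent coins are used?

3

158 − 3×50→8 − 1×5→3 − 3×1→0
Count of 1: 3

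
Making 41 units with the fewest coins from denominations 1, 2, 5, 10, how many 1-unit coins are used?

1

41 = 4×10 + 1×1
Count of 1: 1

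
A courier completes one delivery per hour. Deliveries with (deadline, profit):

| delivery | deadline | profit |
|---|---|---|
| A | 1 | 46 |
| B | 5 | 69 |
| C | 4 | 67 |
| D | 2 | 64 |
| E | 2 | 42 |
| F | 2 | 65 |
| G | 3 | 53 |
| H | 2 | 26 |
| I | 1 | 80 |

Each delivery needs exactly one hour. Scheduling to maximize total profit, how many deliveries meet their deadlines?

5

Profit order: I=80 B=69 C=67 F=65 D=64 G=53 A=46 E=42 H=26
Assign: I→slot 1, B→slot 5, C→slot 4, F→slot 2, D skipped, G→slot 3, A skipped, E skipped, H skipped.
Slots: [1:I] [2:F] [3:G] [4:C] [5:B]
5 of 9 scheduled.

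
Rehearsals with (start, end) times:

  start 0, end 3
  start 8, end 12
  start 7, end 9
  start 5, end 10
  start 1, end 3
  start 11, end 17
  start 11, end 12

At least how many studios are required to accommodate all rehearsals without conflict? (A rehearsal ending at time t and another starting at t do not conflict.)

3

Count concurrent intervals with a sweep; the peak is the room count.
starts: [0, 1, 5, 7, 8, 11, 11]
ends:   [3, 3, 9, 10, 12, 12, 17]
s0→1 s1→2 e3→1 e3→0 s5→1 s7→2 s8→3  — peak 3.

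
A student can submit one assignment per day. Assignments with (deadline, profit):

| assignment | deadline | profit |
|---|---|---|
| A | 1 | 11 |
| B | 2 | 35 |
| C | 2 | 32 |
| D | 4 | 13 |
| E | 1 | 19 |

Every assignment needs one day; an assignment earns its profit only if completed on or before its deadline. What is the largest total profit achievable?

80

By profit: B(d2,35), C(d2,32), E(d1,19), D(d4,13), A(d1,11)
B→slot 2; C→slot 1; E skipped; D→slot 4; A skipped.
Profit = 32 + 35 + 13 = 80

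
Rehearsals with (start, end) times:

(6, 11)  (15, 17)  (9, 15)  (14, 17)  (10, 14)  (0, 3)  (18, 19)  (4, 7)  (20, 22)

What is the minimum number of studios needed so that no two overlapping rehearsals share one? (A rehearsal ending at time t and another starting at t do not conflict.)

3

The answer is the maximum number of intervals overlapping at any instant.
starts: [0, 4, 6, 9, 10, 14, 15, 18, 20]
ends:   [3, 7, 11, 14, 15, 17, 17, 19, 22]
s0→1 e3→0 s4→1 s6→2 e7→1 s9→2 s10→3  — peak 3.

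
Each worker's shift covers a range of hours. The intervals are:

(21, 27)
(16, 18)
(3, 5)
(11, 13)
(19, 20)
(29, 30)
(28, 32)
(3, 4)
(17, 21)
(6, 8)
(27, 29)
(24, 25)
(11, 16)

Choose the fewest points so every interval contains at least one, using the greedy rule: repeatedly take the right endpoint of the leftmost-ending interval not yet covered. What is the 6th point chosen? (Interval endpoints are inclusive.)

Process intervals by earliest right end; each time one isn't hit yet, stab at its right endpoint.
Sorted: [3,4] [3,5] [6,8] [11,13] [11,16] [16,18] [19,20] [17,21] [24,25] [21,27] [27,29] [29,30] [28,32]
{[3,4],[3,5]} hit by 4; {[6,8]} hit by 8; {[11,13],[11,16]} hit by 13; {[16,18]} hit by 18; {[19,20],[17,21]} hit by 20; {[24,25],[21,27]} hit by 25; {[27,29],[29,30],[28,32]} hit by 29.
Points: 4, 8, 13, 18, 20, 25, 29 (7 total).

25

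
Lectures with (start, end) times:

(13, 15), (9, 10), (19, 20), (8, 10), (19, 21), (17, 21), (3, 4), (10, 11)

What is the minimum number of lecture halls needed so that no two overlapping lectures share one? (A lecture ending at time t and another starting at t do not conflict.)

3

Count concurrent intervals with a sweep; the peak is the room count.
Events (time:±→running): 3:+→1 4:-→0 8:+→1 9:+→2 10:-→1 10:-→0 10:+→1 11:-→0 13:+→1 15:-→0 17:+→1 19:+→2 19:+→3 … peak 3.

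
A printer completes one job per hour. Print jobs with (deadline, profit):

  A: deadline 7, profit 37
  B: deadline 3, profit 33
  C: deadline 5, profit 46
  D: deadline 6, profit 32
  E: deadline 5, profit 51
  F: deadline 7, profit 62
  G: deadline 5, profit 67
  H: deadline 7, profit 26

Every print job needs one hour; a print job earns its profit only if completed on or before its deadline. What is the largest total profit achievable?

Take jobs in profit order; each goes to the latest open slot no later than its deadline.
Profit order: G=67 F=62 E=51 C=46 A=37 B=33 D=32 H=26
Assign: G→slot 5, F→slot 7, E→slot 4, C→slot 3, A→slot 6, B→slot 2, D→slot 1, H skipped.
Slots: [1:D] [2:B] [3:C] [4:E] [5:G] [6:A] [7:F]
Profit = 32 + 33 + 46 + 51 + 67 + 37 + 62 = 328

328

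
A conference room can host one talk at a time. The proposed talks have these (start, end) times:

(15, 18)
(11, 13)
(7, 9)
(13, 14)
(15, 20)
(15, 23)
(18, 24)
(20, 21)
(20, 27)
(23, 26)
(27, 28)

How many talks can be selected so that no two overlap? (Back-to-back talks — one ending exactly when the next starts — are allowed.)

7

Greedy by earliest finish: after sorting by end time, pick each interval compatible with the last pick.
By end time: (7,9), (11,13), (13,14), (15,18), (15,20), (20,21), (15,23), (18,24), (23,26), (20,27), (27,28).
Pick (7,9); next start ≥ 9 → (11,13); next start ≥ 13 → (13,14); next start ≥ 14 → (15,18); next start ≥ 18 → (20,21); next start ≥ 21 → (23,26); next start ≥ 26 → (27,28).
Selected 7 talks.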